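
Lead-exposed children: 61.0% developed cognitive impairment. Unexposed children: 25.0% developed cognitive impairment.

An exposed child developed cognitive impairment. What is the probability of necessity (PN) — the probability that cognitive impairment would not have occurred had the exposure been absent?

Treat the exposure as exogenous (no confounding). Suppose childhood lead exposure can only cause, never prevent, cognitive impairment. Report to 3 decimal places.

p₁ = 0.61, p₀ = 0.25.
Under exogeneity and monotonicity, PN = (p₁ − p₀) / p₁.
PN = (0.61 − 0.25) / 0.61 = 0.36 / 0.61 ≈ 0.5902

PN ≈ 0.590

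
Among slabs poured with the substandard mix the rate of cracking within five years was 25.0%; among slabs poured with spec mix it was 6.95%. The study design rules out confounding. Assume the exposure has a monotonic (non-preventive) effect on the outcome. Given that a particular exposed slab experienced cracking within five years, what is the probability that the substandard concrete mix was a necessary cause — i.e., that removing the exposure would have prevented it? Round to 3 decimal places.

PN ≈ 0.722

p₁ = 0.25, p₀ = 0.0695.
Under exogeneity and monotonicity, PN = (p₁ − p₀) / p₁.
PN = (0.25 − 0.0695) / 0.25 = 0.1805 / 0.25 ≈ 0.7220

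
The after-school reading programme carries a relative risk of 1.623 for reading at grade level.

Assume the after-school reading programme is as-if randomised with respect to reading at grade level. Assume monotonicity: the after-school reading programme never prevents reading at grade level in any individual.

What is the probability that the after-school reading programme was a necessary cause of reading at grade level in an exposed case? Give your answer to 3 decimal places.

Under exogeneity and monotonicity, PN = (RR − 1) / RR = 1 − 1/RR.
PN = (1.623 − 1) / 1.623 = 0.623 / 1.623 ≈ 0.3839

PN ≈ 0.384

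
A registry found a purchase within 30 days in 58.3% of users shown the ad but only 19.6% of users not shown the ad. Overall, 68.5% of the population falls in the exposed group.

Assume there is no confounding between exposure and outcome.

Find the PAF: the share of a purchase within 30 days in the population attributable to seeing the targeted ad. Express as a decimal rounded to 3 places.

PAF ≈ 0.575

p₁ = 0.583, p₀ = 0.196.
Overall risk P(Y=1) = π·p₁ + (1−π)·p₀ = 0.685×0.583 + 0.315×0.196 = 0.4611.
Under exogeneity, PAF = [P(Y=1) − p₀] / P(Y=1).
PAF = (0.4611 − 0.196) / 0.4611 ≈ 0.5749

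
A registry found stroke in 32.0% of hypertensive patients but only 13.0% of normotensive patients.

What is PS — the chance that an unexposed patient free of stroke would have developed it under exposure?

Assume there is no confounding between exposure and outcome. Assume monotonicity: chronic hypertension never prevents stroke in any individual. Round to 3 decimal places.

p₁ = 0.32, p₀ = 0.13.
Under exogeneity and monotonicity, PS = (p₁ − p₀) / (1 − p₀).
PS = (0.32 − 0.13) / (1 − 0.13) = 0.19 / 0.87 ≈ 0.2184

PS ≈ 0.218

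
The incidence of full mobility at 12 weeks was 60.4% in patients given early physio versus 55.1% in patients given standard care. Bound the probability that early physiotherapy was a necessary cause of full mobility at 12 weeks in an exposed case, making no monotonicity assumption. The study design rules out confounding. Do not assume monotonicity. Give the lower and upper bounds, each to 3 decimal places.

p₁ = 0.604, p₀ = 0.551.
Under exogeneity alone the bounds on PN are max{0,(p₁−p₀)/p₁} ≤ PN ≤ min{1,(1−p₀)/p₁}.
  lower = (p₁ − p₀)/p₁ = 0.053 / 0.604 ≈ 0.0877
  upper = min{1, (1 − p₀)/p₁} = 0.449 / 0.604 ≈ 0.7434

0.088 ≤ PN ≤ 0.743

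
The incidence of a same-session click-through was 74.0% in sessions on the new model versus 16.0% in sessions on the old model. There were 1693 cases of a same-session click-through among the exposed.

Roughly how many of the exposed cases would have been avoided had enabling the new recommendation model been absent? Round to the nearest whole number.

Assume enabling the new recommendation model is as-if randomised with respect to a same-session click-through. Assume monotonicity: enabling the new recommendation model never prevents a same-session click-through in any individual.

p₁ = 0.74, p₀ = 0.16.
PN = (p₁ − p₀)/p₁ = (0.74 − 0.16) / 0.74 ≈ 0.78378.
Attributable cases ≈ PN × (exposed cases) = 0.78378 × 1693 ≈ 1326.95.

about 1327 cases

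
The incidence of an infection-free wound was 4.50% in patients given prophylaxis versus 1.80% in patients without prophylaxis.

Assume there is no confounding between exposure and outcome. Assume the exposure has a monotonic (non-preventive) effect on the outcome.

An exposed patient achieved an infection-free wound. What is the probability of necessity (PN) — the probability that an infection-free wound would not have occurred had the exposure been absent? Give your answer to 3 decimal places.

PN ≈ 0.600

p₁ = 0.045, p₀ = 0.018.
Under exogeneity and monotonicity, PN = (p₁ − p₀) / p₁.
PN = (0.045 − 0.018) / 0.045 = 0.027 / 0.045 ≈ 0.6000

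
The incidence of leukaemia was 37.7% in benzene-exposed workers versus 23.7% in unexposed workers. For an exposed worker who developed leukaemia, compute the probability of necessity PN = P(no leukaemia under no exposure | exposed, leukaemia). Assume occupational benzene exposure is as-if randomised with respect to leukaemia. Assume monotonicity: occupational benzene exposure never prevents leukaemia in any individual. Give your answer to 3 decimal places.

p₁ = 0.377, p₀ = 0.237.
Under exogeneity and monotonicity, PN = (p₁ − p₀) / p₁.
PN = (0.377 − 0.237) / 0.377 = 0.14 / 0.377 ≈ 0.3714

PN ≈ 0.371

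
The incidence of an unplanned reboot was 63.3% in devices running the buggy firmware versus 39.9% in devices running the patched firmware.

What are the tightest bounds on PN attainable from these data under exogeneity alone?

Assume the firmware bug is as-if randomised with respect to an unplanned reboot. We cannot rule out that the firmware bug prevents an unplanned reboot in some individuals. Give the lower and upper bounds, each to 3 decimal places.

0.370 ≤ PN ≤ 0.949

p₁ = 0.633, p₀ = 0.399.
Under exogeneity alone the bounds on PN are max{0,(p₁−p₀)/p₁} ≤ PN ≤ min{1,(1−p₀)/p₁}.
  lower = (p₁ − p₀)/p₁ = 0.234 / 0.633 ≈ 0.3697
  upper = min{1, (1 − p₀)/p₁} = 0.601 / 0.633 ≈ 0.9494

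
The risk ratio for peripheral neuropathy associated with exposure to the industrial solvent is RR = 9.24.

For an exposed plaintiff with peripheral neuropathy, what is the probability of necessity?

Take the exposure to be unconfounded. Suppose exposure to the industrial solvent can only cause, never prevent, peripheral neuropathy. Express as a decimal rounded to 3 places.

Under exogeneity and monotonicity, PN = (RR − 1) / RR = 1 − 1/RR.
PN = (9.24 − 1) / 9.24 = 8.24 / 9.24 ≈ 0.8918

PN ≈ 0.892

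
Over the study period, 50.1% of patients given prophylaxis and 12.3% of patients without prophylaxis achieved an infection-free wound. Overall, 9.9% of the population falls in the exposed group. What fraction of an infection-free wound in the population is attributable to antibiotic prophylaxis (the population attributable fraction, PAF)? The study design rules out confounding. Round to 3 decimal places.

PAF ≈ 0.233

p₁ = 0.501, p₀ = 0.123.
Overall risk P(Y=1) = π·p₁ + (1−π)·p₀ = 0.099×0.501 + 0.901×0.123 = 0.16042.
Under exogeneity, PAF = [P(Y=1) − p₀] / P(Y=1).
PAF = (0.16042 − 0.123) / 0.16042 ≈ 0.2333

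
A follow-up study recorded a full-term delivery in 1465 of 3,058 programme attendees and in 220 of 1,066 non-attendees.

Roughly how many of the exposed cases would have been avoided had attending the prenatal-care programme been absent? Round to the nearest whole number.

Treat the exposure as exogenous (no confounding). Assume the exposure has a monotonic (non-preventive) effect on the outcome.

about 834 cases

p₁ = P(outcome | exposed) = 1465/3058 = 0.47907
p₀ = P(outcome | unexposed) = 220/1066 = 0.20638
PN = (p₁ − p₀)/p₁ = (0.47907 − 0.20638) / 0.47907 ≈ 0.56921.
Attributable cases ≈ PN × (exposed cases) = 0.56921 × 1465 ≈ 833.89.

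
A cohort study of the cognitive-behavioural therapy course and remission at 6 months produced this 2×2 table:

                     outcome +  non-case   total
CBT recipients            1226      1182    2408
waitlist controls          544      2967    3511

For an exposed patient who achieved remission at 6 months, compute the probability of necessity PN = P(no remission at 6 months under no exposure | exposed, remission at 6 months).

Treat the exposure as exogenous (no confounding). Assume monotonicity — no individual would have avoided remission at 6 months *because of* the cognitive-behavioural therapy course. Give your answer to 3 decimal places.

p₁ = P(outcome | exposed) = 1226/2408 = 0.50914
p₀ = P(outcome | unexposed) = 544/3511 = 0.15494
Under exogeneity and monotonicity, PN = (p₁ − p₀) / p₁.
PN = (0.50914 − 0.15494) / 0.50914 = 0.35419 / 0.50914 ≈ 0.6957

PN ≈ 0.696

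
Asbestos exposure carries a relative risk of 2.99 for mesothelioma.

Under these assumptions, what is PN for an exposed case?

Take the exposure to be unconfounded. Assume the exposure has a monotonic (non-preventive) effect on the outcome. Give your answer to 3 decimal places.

Under exogeneity and monotonicity, PN = (RR − 1) / RR = 1 − 1/RR.
PN = (2.99 − 1) / 2.99 = 1.99 / 2.99 ≈ 0.6656

PN ≈ 0.666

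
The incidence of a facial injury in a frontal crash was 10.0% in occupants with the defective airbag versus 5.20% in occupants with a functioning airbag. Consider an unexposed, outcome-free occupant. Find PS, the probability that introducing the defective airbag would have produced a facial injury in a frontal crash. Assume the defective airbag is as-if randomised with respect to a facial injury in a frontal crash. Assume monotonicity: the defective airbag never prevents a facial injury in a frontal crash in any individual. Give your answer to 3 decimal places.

p₁ = 0.1, p₀ = 0.052.
Under exogeneity and monotonicity, PS = (p₁ − p₀) / (1 − p₀).
PS = (0.1 − 0.052) / (1 − 0.052) = 0.048 / 0.948 ≈ 0.0506

PS ≈ 0.051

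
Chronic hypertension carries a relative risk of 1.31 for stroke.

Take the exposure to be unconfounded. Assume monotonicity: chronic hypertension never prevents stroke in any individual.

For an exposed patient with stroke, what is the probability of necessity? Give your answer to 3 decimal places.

PN ≈ 0.237

Under exogeneity and monotonicity, PN = (RR − 1) / RR = 1 − 1/RR.
PN = (1.31 − 1) / 1.31 = 0.31 / 1.31 ≈ 0.2366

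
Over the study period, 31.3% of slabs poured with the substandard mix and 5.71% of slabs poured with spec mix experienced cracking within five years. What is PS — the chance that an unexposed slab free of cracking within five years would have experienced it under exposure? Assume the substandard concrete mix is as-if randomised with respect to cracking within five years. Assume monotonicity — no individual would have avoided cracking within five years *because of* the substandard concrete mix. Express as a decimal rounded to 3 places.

PS ≈ 0.271

p₁ = 0.313, p₀ = 0.0571.
Under exogeneity and monotonicity, PS = (p₁ − p₀) / (1 − p₀).
PS = (0.313 − 0.0571) / (1 − 0.0571) = 0.2559 / 0.9429 ≈ 0.2714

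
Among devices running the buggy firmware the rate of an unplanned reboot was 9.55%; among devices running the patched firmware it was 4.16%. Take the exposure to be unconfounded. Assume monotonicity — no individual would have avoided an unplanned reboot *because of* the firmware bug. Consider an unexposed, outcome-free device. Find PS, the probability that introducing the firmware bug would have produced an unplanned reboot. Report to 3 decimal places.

PS ≈ 0.056

p₁ = 0.0955, p₀ = 0.0416.
Under exogeneity and monotonicity, PS = (p₁ − p₀) / (1 − p₀).
PS = (0.0955 − 0.0416) / (1 − 0.0416) = 0.0539 / 0.9584 ≈ 0.0562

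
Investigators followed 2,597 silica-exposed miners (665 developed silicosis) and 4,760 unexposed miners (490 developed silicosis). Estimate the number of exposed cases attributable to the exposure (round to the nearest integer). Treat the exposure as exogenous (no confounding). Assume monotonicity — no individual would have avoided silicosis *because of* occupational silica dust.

p₁ = P(outcome | exposed) = 665/2597 = 0.25606
p₀ = P(outcome | unexposed) = 490/4760 = 0.10294
PN = (p₁ − p₀)/p₁ = (0.25606 − 0.10294) / 0.25606 ≈ 0.59799.
Attributable cases ≈ PN × (exposed cases) = 0.59799 × 665 ≈ 397.66.

about 398 cases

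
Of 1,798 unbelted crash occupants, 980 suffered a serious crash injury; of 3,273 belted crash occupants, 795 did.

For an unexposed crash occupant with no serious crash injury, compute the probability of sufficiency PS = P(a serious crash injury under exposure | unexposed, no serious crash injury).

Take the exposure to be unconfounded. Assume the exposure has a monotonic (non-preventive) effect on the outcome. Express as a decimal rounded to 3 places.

p₁ = P(outcome | exposed) = 980/1798 = 0.54505
p₀ = P(outcome | unexposed) = 795/3273 = 0.2429
Under exogeneity and monotonicity, PS = (p₁ − p₀) / (1 − p₀).
PS = (0.54505 − 0.2429) / (1 − 0.2429) = 0.30215 / 0.7571 ≈ 0.3991

PS ≈ 0.399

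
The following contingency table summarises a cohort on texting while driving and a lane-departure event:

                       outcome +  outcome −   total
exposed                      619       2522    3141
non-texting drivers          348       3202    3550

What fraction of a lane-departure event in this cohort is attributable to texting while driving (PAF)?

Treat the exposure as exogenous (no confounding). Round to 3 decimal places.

PAF ≈ 0.322

p₁ = P(outcome | exposed) = 619/3141 = 0.19707
p₀ = P(outcome | unexposed) = 348/3550 = 0.098028
Exposure prevalence π = 3141/6691 = 0.46944; overall risk P(Y=1) = 0.14452.
Under exogeneity, PAF = [P(Y=1) − p₀]/P(Y=1).
PAF = (0.14452 − 0.098028) / 0.14452 ≈ 0.3217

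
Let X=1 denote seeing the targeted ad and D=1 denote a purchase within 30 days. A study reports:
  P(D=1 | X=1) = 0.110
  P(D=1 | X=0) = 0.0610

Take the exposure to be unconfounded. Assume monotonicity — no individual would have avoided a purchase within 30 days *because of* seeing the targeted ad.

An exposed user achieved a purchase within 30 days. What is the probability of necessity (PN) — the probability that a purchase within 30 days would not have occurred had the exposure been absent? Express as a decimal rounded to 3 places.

PN ≈ 0.445

Let p₁ = 0.11, p₀ = 0.061.
Under exogeneity and monotonicity, PN = (p₁ − p₀) / p₁.
PN = (0.11 − 0.061) / 0.11 = 0.049 / 0.11 ≈ 0.4455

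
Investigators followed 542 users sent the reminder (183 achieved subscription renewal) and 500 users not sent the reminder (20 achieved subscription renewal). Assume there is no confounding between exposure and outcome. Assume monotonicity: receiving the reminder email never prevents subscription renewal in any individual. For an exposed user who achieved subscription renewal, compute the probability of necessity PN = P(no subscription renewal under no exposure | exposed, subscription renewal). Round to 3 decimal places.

PN ≈ 0.882

p₁ = P(outcome | exposed) = 183/542 = 0.33764
p₀ = P(outcome | unexposed) = 20/500 = 0.04
Under exogeneity and monotonicity, PN = (p₁ − p₀) / p₁.
PN = (0.33764 − 0.04) / 0.33764 = 0.29764 / 0.33764 ≈ 0.8815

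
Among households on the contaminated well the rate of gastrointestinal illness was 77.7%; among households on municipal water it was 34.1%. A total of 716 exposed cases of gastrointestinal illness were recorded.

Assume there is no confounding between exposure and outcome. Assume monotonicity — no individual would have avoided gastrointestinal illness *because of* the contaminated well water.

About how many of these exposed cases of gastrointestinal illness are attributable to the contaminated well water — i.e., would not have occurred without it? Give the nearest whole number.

p₁ = 0.777, p₀ = 0.341.
PN = (p₁ − p₀)/p₁ = (0.777 − 0.341) / 0.777 ≈ 0.56113.
Attributable cases ≈ PN × (exposed cases) = 0.56113 × 716 ≈ 401.77.

about 402 cases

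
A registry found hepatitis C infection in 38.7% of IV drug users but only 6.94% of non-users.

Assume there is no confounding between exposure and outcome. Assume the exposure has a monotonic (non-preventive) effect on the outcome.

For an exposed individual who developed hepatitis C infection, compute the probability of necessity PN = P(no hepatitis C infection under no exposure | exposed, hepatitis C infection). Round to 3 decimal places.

p₁ = 0.387, p₀ = 0.0694.
Under exogeneity and monotonicity, PN = (p₁ − p₀) / p₁.
PN = (0.387 − 0.0694) / 0.387 = 0.3176 / 0.387 ≈ 0.8207

PN ≈ 0.821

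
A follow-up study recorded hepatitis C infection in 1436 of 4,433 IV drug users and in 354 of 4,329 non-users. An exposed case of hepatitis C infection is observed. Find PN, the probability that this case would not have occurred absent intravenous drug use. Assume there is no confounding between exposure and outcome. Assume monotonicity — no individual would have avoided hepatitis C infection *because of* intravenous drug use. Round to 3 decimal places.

PN ≈ 0.748

p₁ = P(outcome | exposed) = 1436/4433 = 0.32393
p₀ = P(outcome | unexposed) = 354/4329 = 0.081774
Under exogeneity and monotonicity, PN = (p₁ − p₀) / p₁.
PN = (0.32393 − 0.081774) / 0.32393 = 0.24216 / 0.32393 ≈ 0.7476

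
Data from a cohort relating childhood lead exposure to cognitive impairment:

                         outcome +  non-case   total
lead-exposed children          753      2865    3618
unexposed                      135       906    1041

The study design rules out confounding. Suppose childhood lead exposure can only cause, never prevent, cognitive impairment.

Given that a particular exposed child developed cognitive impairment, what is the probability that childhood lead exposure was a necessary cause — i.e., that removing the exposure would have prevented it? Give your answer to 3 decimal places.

p₁ = P(outcome | exposed) = 753/3618 = 0.20813
p₀ = P(outcome | unexposed) = 135/1041 = 0.12968
Under exogeneity and monotonicity, PN = (p₁ − p₀)/p₁.
PN = (0.20813 − 0.12968) / 0.20813 ≈ 0.3769

PN ≈ 0.377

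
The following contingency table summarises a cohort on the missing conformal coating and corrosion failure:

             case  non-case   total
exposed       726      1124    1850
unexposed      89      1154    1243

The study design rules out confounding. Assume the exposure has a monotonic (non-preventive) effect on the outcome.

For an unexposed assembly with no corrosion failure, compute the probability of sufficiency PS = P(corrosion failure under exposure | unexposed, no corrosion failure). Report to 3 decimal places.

p₁ = P(outcome | exposed) = 726/1850 = 0.39243
p₀ = P(outcome | unexposed) = 89/1243 = 0.071601
Under exogeneity and monotonicity, PS = (p₁ − p₀)/(1 − p₀).
PS = (0.39243 − 0.071601) / 0.9284 ≈ 0.3456

PS ≈ 0.346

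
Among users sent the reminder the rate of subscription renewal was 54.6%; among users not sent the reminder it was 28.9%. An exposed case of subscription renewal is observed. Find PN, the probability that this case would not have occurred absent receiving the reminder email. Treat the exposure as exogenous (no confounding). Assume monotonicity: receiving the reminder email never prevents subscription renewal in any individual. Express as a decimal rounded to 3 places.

PN ≈ 0.471

p₁ = 0.546, p₀ = 0.289.
Under exogeneity and monotonicity, PN = (p₁ − p₀) / p₁.
PN = (0.546 − 0.289) / 0.546 = 0.257 / 0.546 ≈ 0.4707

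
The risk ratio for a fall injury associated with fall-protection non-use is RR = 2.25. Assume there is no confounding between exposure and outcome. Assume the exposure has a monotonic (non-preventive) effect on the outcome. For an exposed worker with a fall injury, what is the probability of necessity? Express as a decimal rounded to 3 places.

Under exogeneity and monotonicity, PN = (RR − 1) / RR = 1 − 1/RR.
PN = (2.25 − 1) / 2.25 = 1.25 / 2.25 ≈ 0.5556

PN ≈ 0.556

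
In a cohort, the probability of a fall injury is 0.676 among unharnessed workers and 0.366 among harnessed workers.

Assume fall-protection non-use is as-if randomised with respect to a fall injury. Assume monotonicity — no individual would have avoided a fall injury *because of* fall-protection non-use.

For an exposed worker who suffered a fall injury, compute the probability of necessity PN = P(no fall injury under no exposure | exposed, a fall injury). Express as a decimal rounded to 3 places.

PN ≈ 0.459

Let p₁ = 0.676, p₀ = 0.366.
Under exogeneity and monotonicity, PN = (p₁ − p₀) / p₁.
PN = (0.676 − 0.366) / 0.676 = 0.31 / 0.676 ≈ 0.4586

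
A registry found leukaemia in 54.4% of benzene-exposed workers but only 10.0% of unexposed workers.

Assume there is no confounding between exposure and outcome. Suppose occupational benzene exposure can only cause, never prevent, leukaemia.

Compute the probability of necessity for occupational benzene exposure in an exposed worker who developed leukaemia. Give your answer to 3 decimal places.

PN ≈ 0.816

p₁ = 0.544, p₀ = 0.1.
Under exogeneity and monotonicity, PN = (p₁ − p₀) / p₁.
PN = (0.544 − 0.1) / 0.544 = 0.444 / 0.544 ≈ 0.8162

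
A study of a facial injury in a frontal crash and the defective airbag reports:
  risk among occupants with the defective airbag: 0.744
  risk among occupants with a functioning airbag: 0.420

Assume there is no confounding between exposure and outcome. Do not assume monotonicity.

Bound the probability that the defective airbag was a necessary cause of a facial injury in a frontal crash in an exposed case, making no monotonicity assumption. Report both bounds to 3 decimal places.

0.435 ≤ PN ≤ 0.780

Let p₁ = 0.744, p₀ = 0.42.
Under exogeneity alone the bounds on PN are max{0,(p₁−p₀)/p₁} ≤ PN ≤ min{1,(1−p₀)/p₁}.
  lower = (p₁ − p₀)/p₁ = 0.324 / 0.744 ≈ 0.4355
  upper = min{1, (1 − p₀)/p₁} = 0.58 / 0.744 ≈ 0.7796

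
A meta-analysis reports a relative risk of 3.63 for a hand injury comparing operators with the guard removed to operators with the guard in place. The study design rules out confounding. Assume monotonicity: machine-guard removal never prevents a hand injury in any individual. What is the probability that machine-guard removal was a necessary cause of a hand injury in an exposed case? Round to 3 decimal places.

PN ≈ 0.725

Under exogeneity and monotonicity, PN = (RR − 1) / RR = 1 − 1/RR.
PN = (3.63 − 1) / 3.63 = 2.63 / 3.63 ≈ 0.7245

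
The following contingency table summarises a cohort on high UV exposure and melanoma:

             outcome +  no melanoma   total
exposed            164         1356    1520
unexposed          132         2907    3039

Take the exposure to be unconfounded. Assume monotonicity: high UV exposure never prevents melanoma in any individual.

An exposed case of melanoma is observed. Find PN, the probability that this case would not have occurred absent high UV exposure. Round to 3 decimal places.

p₁ = P(outcome | exposed) = 164/1520 = 0.10789
p₀ = P(outcome | unexposed) = 132/3039 = 0.043435
Under exogeneity and monotonicity, PN = (p₁ − p₀) / p₁.
PN = (0.10789 − 0.043435) / 0.10789 = 0.064459 / 0.10789 ≈ 0.5974

PN ≈ 0.597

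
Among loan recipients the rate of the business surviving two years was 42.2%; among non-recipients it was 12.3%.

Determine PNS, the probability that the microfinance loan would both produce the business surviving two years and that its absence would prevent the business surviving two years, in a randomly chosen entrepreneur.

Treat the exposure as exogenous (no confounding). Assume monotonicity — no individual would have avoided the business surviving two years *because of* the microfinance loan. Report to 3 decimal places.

PNS ≈ 0.299

p₁ = 0.422, p₀ = 0.123.
Under exogeneity and monotonicity, PNS = p₁ − p₀.
PNS = 0.422 − 0.123 = 0.299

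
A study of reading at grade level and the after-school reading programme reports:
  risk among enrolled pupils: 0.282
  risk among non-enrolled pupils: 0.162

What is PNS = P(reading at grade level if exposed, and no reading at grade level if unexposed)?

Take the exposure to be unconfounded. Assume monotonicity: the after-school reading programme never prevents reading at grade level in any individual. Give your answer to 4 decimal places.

Let p₁ = 0.282, p₀ = 0.162.
Under exogeneity and monotonicity, PNS = p₁ − p₀.
PNS = 0.282 − 0.162 = 0.12

PNS ≈ 0.1200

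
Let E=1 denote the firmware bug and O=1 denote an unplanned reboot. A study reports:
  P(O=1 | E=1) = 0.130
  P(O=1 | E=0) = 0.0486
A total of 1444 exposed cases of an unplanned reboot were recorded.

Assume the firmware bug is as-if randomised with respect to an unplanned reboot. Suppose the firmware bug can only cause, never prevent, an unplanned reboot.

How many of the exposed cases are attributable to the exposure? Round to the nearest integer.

about 904 cases

Let p₁ = 0.13, p₀ = 0.0486.
PN = (p₁ − p₀)/p₁ = (0.13 − 0.0486) / 0.13 ≈ 0.62615.
Attributable cases ≈ PN × (exposed cases) = 0.62615 × 1444 ≈ 904.17.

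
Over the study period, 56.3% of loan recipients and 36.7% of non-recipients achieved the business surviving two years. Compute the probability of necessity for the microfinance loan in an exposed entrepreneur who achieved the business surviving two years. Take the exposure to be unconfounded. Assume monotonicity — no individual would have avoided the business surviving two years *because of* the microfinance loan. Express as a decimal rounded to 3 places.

p₁ = 0.563, p₀ = 0.367.
Under exogeneity and monotonicity, PN = (p₁ − p₀) / p₁.
PN = (0.563 − 0.367) / 0.563 = 0.196 / 0.563 ≈ 0.3481

PN ≈ 0.348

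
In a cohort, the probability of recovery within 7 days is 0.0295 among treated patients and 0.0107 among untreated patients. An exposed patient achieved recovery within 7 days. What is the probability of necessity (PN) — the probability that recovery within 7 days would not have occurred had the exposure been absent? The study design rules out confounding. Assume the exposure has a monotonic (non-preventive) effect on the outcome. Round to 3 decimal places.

Let p₁ = 0.0295, p₀ = 0.0107.
Under exogeneity and monotonicity, PN = (p₁ − p₀) / p₁.
PN = (0.0295 − 0.0107) / 0.0295 = 0.0188 / 0.0295 ≈ 0.6373

PN ≈ 0.637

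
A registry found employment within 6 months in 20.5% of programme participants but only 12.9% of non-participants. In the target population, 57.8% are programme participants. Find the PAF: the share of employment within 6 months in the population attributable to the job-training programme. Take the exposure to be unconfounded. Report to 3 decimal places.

p₁ = 0.205, p₀ = 0.129.
Overall risk P(Y=1) = π·p₁ + (1−π)·p₀ = 0.578×0.205 + 0.422×0.129 = 0.17293.
Under exogeneity, PAF = [P(Y=1) − p₀] / P(Y=1).
PAF = (0.17293 − 0.129) / 0.17293 ≈ 0.2540

PAF ≈ 0.254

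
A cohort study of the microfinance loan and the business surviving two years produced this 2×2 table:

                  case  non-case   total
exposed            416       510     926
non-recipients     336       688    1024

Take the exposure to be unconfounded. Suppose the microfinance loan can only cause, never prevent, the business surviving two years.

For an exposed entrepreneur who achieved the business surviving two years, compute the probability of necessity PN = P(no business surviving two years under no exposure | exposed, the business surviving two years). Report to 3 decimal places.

PN ≈ 0.270

p₁ = P(outcome | exposed) = 416/926 = 0.44924
p₀ = P(outcome | unexposed) = 336/1024 = 0.32812
Under exogeneity and monotonicity, PN = (p₁ − p₀) / p₁.
PN = (0.44924 − 0.32812) / 0.44924 = 0.12112 / 0.44924 ≈ 0.2696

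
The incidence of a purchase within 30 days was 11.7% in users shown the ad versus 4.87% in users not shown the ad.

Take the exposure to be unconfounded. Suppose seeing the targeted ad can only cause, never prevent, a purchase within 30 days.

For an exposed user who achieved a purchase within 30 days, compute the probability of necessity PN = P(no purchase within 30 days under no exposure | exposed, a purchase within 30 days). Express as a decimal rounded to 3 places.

p₁ = 0.117, p₀ = 0.0487.
Under exogeneity and monotonicity, PN = (p₁ − p₀) / p₁.
PN = (0.117 − 0.0487) / 0.117 = 0.0683 / 0.117 ≈ 0.5838

PN ≈ 0.584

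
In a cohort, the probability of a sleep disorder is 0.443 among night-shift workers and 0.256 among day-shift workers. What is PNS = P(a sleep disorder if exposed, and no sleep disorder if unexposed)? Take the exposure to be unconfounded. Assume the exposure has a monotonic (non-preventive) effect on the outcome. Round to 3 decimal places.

Let p₁ = 0.443, p₀ = 0.256.
Under exogeneity and monotonicity, PNS = p₁ − p₀.
PNS = 0.443 − 0.256 = 0.187

PNS ≈ 0.187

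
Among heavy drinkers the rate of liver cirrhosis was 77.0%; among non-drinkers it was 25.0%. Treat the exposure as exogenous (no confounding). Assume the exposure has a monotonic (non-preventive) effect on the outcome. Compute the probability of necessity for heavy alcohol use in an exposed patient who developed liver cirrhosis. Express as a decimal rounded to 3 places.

p₁ = 0.77, p₀ = 0.25.
Under exogeneity and monotonicity, PN = (p₁ − p₀) / p₁.
PN = (0.77 − 0.25) / 0.77 = 0.52 / 0.77 ≈ 0.6753

PN ≈ 0.675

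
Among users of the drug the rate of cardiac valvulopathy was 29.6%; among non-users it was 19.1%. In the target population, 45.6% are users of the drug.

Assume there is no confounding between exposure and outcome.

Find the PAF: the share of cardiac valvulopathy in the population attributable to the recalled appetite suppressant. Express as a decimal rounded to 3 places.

p₁ = 0.296, p₀ = 0.191.
Overall risk P(Y=1) = π·p₁ + (1−π)·p₀ = 0.456×0.296 + 0.544×0.191 = 0.23888.
Under exogeneity, PAF = [P(Y=1) − p₀] / P(Y=1).
PAF = (0.23888 − 0.191) / 0.23888 ≈ 0.2004

PAF ≈ 0.200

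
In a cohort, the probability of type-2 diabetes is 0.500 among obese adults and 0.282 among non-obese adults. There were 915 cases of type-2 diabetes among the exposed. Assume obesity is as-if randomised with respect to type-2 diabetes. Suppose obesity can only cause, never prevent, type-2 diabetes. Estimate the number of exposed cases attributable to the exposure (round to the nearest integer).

Let p₁ = 0.5, p₀ = 0.282.
PN = (p₁ − p₀)/p₁ = (0.5 − 0.282) / 0.5 ≈ 0.43600.
Attributable cases ≈ PN × (exposed cases) = 0.43600 × 915 ≈ 398.94.

about 399 cases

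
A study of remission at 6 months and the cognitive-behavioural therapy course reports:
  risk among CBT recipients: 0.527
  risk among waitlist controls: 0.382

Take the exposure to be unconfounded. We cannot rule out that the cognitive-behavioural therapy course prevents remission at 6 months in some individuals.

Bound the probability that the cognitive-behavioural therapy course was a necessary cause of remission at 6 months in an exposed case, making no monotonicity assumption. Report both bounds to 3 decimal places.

Let p₁ = 0.527, p₀ = 0.382.
Under exogeneity alone the bounds on PN are max{0,(p₁−p₀)/p₁} ≤ PN ≤ min{1,(1−p₀)/p₁}.
  lower = (p₁ − p₀)/p₁ = 0.145 / 0.527 ≈ 0.2751
  upper = min{1, (1 − p₀)/p₁} = 0.618 / 0.527 ≈ 1.1727 → capped at 1

0.275 ≤ PN ≤ 1.000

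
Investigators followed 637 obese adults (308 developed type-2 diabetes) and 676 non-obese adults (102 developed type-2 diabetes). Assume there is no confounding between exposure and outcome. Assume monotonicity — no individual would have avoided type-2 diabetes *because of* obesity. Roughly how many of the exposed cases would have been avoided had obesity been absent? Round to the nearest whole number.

about 212 cases

p₁ = P(outcome | exposed) = 308/637 = 0.48352
p₀ = P(outcome | unexposed) = 102/676 = 0.15089
PN = (p₁ − p₀)/p₁ = (0.48352 − 0.15089) / 0.48352 ≈ 0.68794.
Attributable cases ≈ PN × (exposed cases) = 0.68794 × 308 ≈ 211.88.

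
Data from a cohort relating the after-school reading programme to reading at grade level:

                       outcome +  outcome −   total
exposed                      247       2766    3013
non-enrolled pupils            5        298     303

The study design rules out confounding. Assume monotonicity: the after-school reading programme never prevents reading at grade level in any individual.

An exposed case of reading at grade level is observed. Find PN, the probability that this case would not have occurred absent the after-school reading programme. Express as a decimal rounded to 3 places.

PN ≈ 0.799

p₁ = P(outcome | exposed) = 247/3013 = 0.081978
p₀ = P(outcome | unexposed) = 5/303 = 0.016502
Under exogeneity and monotonicity, PN = (p₁ − p₀)/p₁.
PN = (0.081978 − 0.016502) / 0.081978 ≈ 0.7987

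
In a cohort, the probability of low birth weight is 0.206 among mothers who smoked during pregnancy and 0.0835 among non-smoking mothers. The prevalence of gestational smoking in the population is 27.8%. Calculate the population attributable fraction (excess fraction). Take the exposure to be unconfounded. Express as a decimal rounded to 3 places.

PAF ≈ 0.290

Let p₁ = 0.206, p₀ = 0.0835.
Overall risk P(Y=1) = π·p₁ + (1−π)·p₀ = 0.278×0.206 + 0.722×0.0835 = 0.11755.
Under exogeneity, PAF = [P(Y=1) − p₀] / P(Y=1).
PAF = (0.11755 − 0.0835) / 0.11755 ≈ 0.2897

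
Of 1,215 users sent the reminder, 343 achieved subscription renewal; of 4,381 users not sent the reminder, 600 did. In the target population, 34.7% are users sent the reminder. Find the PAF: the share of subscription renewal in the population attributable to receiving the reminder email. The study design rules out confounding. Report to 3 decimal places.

PAF ≈ 0.269

p₁ = P(outcome | exposed) = 343/1215 = 0.2823
p₀ = P(outcome | unexposed) = 600/4381 = 0.13696
Overall risk P(Y=1) = π·p₁ + (1−π)·p₀ = 0.347×0.2823 + 0.653×0.13696 = 0.18739.
Under exogeneity, PAF = [P(Y=1) − p₀] / P(Y=1).
PAF = (0.18739 − 0.13696) / 0.18739 ≈ 0.2691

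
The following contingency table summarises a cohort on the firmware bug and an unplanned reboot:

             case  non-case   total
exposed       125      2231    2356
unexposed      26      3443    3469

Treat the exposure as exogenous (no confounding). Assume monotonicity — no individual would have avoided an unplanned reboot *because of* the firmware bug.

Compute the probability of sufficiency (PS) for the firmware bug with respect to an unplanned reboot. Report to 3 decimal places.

p₁ = P(outcome | exposed) = 125/2356 = 0.053056
p₀ = P(outcome | unexposed) = 26/3469 = 0.007495
Under exogeneity and monotonicity, PS = (p₁ − p₀) / (1 − p₀).
PS = (0.053056 − 0.007495) / (1 − 0.007495) = 0.045561 / 0.99251 ≈ 0.0459

PS ≈ 0.046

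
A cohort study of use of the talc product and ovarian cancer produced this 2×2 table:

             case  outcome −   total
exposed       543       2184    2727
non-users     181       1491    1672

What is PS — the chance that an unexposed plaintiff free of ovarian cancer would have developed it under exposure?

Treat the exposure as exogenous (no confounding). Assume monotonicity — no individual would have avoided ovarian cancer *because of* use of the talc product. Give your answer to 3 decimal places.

p₁ = P(outcome | exposed) = 543/2727 = 0.19912
p₀ = P(outcome | unexposed) = 181/1672 = 0.10825
Under exogeneity and monotonicity, PS = (p₁ − p₀) / (1 − p₀).
PS = (0.19912 − 0.10825) / (1 − 0.10825) = 0.090866 / 0.89175 ≈ 0.1019

PS ≈ 0.102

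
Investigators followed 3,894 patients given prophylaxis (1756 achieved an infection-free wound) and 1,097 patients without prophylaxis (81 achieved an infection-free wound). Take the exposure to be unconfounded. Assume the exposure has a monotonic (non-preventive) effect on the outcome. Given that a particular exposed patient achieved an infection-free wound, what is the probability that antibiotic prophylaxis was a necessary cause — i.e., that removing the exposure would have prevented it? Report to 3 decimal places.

PN ≈ 0.836

p₁ = P(outcome | exposed) = 1756/3894 = 0.45095
p₀ = P(outcome | unexposed) = 81/1097 = 0.073838
Under exogeneity and monotonicity, PN = (p₁ − p₀) / p₁.
PN = (0.45095 − 0.073838) / 0.45095 = 0.37711 / 0.45095 ≈ 0.8363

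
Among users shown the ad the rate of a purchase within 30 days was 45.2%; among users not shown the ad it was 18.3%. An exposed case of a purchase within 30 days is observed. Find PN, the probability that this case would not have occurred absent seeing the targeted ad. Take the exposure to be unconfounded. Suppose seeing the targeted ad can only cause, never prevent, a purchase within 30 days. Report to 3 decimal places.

PN ≈ 0.595

p₁ = 0.452, p₀ = 0.183.
Under exogeneity and monotonicity, PN = (p₁ − p₀) / p₁.
PN = (0.452 − 0.183) / 0.452 = 0.269 / 0.452 ≈ 0.5951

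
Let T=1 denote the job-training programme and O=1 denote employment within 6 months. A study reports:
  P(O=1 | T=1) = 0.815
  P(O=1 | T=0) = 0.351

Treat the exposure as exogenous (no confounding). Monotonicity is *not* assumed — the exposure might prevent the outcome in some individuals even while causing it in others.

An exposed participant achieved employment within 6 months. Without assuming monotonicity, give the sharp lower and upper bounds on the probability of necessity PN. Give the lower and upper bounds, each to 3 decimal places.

0.569 ≤ PN ≤ 0.796

Let p₁ = 0.815, p₀ = 0.351.
Under exogeneity alone the bounds on PN are max{0,(p₁−p₀)/p₁} ≤ PN ≤ min{1,(1−p₀)/p₁}.
  lower = (p₁ − p₀)/p₁ = 0.464 / 0.815 ≈ 0.5693
  upper = min{1, (1 − p₀)/p₁} = 0.649 / 0.815 ≈ 0.7963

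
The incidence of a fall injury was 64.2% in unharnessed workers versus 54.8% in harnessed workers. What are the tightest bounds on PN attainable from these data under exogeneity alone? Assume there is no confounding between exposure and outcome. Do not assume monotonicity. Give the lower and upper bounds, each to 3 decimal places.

p₁ = 0.642, p₀ = 0.548.
Under exogeneity alone the bounds on PN are max{0,(p₁−p₀)/p₁} ≤ PN ≤ min{1,(1−p₀)/p₁}.
  lower = (p₁ − p₀)/p₁ = 0.094 / 0.642 ≈ 0.1464
  upper = min{1, (1 − p₀)/p₁} = 0.452 / 0.642 ≈ 0.7040

0.146 ≤ PN ≤ 0.704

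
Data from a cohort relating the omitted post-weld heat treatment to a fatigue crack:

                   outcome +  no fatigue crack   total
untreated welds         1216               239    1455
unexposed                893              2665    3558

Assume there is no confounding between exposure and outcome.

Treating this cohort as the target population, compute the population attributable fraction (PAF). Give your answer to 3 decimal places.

p₁ = P(outcome | exposed) = 1216/1455 = 0.83574
p₀ = P(outcome | unexposed) = 893/3558 = 0.25098
Exposure prevalence π = 1455/5013 = 0.29025; overall risk P(Y=1) = 0.42071.
Under exogeneity, PAF = [P(Y=1) − p₀]/P(Y=1).
PAF = (0.42071 − 0.25098) / 0.42071 ≈ 0.4034

PAF ≈ 0.403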